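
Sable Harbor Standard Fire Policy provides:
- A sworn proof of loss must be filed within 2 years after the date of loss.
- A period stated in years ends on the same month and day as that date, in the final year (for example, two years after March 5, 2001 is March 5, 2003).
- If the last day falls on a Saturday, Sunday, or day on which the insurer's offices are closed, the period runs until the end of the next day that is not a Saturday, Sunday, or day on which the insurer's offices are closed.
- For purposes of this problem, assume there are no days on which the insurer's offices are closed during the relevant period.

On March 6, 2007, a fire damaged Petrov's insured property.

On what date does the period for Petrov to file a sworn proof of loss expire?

2 years after March 6, 2007 is March 6, 2009.
March 6, 2009 is a Friday and not a day on which the insurer's offices are closed, so no extension applies.

March 6, 2009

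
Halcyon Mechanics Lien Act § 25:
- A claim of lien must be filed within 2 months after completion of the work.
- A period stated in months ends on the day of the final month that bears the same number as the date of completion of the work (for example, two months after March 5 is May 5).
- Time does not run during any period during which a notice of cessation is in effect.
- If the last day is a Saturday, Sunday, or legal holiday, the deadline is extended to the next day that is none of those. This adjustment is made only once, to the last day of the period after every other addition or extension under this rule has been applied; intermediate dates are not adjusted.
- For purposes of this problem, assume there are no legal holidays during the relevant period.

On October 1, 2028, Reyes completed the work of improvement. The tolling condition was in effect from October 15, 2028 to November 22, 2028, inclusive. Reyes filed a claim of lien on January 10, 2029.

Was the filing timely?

No

2 months after October 1, 2028 is December 1, 2028.
From October 15, 2028 through November 22, 2028 inclusive is 39 days; tolling adds 39 days: December 1, 2028 + 39 days = January 9, 2029.
January 9, 2029 is a Tuesday and not a legal holiday, so no extension applies.
The deadline is January 9, 2029; the filing on January 10, 2029 is after that date.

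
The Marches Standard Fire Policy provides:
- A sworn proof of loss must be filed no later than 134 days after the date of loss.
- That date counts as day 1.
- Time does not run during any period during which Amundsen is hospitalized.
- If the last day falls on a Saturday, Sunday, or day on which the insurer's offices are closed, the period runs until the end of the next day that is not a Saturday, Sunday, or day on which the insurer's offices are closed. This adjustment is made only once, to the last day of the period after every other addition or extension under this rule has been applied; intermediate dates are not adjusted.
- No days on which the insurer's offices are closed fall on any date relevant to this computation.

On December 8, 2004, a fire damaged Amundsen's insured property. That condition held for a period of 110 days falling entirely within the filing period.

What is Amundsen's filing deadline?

August 8, 2005

Counting December 8, 2004 as day 1, day 134 is April 20, 2005.
Tolling adds 110 days: April 20, 2005 + 110 days = August 8, 2005.
August 8, 2005 is a Monday and not a day on which the insurer's offices are closed, so no extension applies.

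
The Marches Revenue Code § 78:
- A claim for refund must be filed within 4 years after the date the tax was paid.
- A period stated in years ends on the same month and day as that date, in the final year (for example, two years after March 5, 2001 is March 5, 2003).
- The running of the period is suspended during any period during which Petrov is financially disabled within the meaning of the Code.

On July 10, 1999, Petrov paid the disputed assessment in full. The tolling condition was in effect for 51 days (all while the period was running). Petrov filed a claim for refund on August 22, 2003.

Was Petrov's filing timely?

4 years after July 10, 1999 is July 10, 2003.
Tolling adds 51 days: July 10, 2003 + 51 days = August 30, 2003.
The deadline is August 30, 2003; the filing on August 22, 2003 is on or before that date.

Yes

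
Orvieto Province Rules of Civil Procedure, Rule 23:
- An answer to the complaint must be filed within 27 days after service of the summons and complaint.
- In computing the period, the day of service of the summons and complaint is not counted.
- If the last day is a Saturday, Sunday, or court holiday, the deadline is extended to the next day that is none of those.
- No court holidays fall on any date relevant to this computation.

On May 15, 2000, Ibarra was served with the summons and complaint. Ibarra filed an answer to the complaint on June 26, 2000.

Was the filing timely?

No

27 days after May 15, 2000 is June 11, 2000.
June 11, 2000 is Sunday. The next qualifying day is June 12, 2000.
The deadline is June 12, 2000; the filing on June 26, 2000 is after that date.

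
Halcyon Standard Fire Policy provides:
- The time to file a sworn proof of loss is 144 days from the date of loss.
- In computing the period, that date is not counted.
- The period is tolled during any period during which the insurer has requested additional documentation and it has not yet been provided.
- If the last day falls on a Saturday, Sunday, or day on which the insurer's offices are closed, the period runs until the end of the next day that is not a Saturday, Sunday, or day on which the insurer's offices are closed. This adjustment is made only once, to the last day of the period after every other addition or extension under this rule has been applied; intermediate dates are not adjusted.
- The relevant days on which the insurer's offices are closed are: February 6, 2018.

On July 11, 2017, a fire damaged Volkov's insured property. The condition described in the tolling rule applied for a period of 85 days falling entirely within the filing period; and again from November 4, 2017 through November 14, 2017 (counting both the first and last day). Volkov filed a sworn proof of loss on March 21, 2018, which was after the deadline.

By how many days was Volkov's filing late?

13 days

144 days after July 11, 2017 is December 2, 2017.
Tolling adds 85 days: December 2, 2017 + 85 days = February 25, 2018.
From November 4, 2017 through November 14, 2017 inclusive is 11 days; tolling adds 11 days: February 25, 2018 + 11 days = March 8, 2018.
March 8, 2018 is a Thursday and not a day on which the insurer's offices are closed, so no extension applies.
The deadline is March 8, 2018; from March 8, 2018 to March 21, 2018 is 13 days.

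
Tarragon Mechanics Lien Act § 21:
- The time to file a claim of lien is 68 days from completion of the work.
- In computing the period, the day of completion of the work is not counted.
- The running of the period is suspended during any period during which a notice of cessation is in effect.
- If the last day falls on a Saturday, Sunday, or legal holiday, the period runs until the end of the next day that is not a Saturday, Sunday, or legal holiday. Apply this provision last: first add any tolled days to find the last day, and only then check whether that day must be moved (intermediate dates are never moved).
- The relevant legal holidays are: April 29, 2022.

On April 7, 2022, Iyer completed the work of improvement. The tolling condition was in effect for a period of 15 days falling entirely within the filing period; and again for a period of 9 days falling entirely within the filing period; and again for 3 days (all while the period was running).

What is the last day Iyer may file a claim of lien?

July 11, 2022

68 days after April 7, 2022 is June 14, 2022.
Tolling adds 15 days: June 14, 2022 + 15 days = June 29, 2022.
Tolling adds 9 days: June 29, 2022 + 9 days = July 8, 2022.
Tolling adds 3 days: July 8, 2022 + 3 days = July 11, 2022.
July 11, 2022 is a Monday and not a legal holiday, so no extension applies.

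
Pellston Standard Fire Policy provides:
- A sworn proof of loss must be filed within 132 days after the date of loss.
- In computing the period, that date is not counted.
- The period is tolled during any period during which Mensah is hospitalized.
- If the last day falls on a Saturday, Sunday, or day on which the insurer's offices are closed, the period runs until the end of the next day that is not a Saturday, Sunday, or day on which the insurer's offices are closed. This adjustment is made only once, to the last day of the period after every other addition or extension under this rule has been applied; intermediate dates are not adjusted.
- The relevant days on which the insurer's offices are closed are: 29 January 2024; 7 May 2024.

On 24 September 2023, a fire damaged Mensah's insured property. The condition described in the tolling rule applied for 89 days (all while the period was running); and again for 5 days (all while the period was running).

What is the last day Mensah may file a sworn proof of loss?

132 days after 24 September 2023 is February 3, 2024.
Tolling adds 89 days: February 3, 2024 + 89 days = May 2, 2024.
Tolling adds 5 days: May 2, 2024 + 5 days = May 7, 2024.
May 7, 2024 is a listed holiday. The next qualifying day is May 8, 2024.

May 8, 2024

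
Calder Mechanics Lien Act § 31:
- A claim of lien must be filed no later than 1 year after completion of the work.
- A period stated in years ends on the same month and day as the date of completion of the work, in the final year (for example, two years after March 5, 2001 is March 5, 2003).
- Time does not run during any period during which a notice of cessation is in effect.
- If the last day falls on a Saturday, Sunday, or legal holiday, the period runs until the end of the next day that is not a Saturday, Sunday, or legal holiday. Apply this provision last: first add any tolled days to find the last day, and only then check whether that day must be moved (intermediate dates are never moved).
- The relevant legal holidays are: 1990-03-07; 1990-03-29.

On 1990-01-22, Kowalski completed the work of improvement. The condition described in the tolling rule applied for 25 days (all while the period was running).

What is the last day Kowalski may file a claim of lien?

February 18, 1991

1 year after 1990-01-22 is January 22, 1991.
Tolling adds 25 days: January 22, 1991 + 25 days = February 16, 1991.
February 16, 1991 is Saturday; February 17, 1991 is Sunday. The next qualifying day is February 18, 1991.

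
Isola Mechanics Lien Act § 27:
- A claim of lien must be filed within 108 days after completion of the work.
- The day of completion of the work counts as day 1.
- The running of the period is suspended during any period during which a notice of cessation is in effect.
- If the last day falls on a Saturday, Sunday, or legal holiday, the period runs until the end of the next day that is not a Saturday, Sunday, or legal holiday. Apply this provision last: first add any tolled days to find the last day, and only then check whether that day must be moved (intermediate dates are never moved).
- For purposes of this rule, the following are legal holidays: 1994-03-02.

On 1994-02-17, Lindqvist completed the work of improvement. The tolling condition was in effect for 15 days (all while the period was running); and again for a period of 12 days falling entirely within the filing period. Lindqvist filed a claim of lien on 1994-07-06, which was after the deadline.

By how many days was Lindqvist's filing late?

Counting 1994-02-17 as day 1, day 108 is June 4, 1994.
Tolling adds 15 days: June 4, 1994 + 15 days = June 19, 1994.
Tolling adds 12 days: June 19, 1994 + 12 days = July 1, 1994.
July 1, 1994 is a Friday and not a legal holiday, so no extension applies.
The deadline is July 1, 1994; from July 1, 1994 to July 6, 1994 is 5 days.

5 days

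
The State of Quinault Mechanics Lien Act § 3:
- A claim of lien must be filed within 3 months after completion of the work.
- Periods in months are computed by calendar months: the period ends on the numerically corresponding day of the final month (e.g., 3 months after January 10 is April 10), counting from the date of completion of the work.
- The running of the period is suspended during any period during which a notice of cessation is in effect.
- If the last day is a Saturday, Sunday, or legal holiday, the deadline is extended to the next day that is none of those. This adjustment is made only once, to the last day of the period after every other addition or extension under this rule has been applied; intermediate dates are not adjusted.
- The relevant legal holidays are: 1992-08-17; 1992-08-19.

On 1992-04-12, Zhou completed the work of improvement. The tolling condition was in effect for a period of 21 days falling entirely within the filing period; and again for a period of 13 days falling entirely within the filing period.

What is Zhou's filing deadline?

August 18, 1992

3 months after 1992-04-12 is July 12, 1992.
Tolling adds 21 days: July 12, 1992 + 21 days = August 2, 1992.
Tolling adds 13 days: August 2, 1992 + 13 days = August 15, 1992.
August 15, 1992 is Saturday; August 16, 1992 is Sunday; August 17, 1992 is a listed holiday. The next qualifying day is August 18, 1992.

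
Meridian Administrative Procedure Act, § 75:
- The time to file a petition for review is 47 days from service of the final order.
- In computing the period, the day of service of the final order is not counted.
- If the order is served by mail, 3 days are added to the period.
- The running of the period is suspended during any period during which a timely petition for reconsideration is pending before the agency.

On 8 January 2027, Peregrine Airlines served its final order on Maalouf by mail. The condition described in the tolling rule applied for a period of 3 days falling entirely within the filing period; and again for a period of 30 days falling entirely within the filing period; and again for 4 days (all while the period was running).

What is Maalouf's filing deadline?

47 days after 8 January 2027 is February 24, 2027.
Service was by mail, adding 3 days: February 24, 2027 + 3 days = February 27, 2027.
Tolling adds 3 days: February 27, 2027 + 3 days = March 2, 2027.
Tolling adds 30 days: March 2, 2027 + 30 days = April 1, 2027.
Tolling adds 4 days: April 1, 2027 + 4 days = April 5, 2027.

April 5, 2027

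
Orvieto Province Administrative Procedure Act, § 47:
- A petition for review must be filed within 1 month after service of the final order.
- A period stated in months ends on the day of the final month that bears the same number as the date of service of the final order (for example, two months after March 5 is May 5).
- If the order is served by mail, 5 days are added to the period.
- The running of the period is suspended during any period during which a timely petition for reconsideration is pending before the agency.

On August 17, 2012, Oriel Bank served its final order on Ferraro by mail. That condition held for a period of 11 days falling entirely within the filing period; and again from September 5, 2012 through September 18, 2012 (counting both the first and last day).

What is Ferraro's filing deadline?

1 month after August 17, 2012 is September 17, 2012.
Service was by mail, adding 5 days: September 17, 2012 + 5 days = September 22, 2012.
Tolling adds 11 days: September 22, 2012 + 11 days = October 3, 2012.
From September 5, 2012 through September 18, 2012 inclusive is 14 days; tolling adds 14 days: October 3, 2012 + 14 days = October 17, 2012.

October 17, 2012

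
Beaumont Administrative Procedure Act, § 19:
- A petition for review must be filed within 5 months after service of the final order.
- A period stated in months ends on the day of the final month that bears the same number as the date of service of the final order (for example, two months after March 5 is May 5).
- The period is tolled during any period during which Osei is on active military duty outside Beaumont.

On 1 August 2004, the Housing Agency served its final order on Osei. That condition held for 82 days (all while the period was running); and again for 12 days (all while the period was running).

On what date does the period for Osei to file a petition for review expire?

5 months after 1 August 2004 is January 1, 2005.
Tolling adds 82 days: January 1, 2005 + 82 days = March 24, 2005.
Tolling adds 12 days: March 24, 2005 + 12 days = April 5, 2005.

April 5, 2005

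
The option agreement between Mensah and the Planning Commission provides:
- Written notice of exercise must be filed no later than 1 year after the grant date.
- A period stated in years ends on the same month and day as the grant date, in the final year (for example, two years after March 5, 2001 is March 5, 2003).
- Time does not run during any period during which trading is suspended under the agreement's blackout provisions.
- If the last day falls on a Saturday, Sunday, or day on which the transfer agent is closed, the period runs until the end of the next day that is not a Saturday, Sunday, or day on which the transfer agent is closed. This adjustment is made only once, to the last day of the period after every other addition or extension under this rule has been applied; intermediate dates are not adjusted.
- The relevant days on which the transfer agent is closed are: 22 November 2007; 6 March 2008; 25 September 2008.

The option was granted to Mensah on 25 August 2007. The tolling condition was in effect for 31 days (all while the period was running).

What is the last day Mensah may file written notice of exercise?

September 26, 2008

1 year after 25 August 2007 is August 25, 2008.
Tolling adds 31 days: August 25, 2008 + 31 days = September 25, 2008.
September 25, 2008 is a listed holiday. The next qualifying day is September 26, 2008.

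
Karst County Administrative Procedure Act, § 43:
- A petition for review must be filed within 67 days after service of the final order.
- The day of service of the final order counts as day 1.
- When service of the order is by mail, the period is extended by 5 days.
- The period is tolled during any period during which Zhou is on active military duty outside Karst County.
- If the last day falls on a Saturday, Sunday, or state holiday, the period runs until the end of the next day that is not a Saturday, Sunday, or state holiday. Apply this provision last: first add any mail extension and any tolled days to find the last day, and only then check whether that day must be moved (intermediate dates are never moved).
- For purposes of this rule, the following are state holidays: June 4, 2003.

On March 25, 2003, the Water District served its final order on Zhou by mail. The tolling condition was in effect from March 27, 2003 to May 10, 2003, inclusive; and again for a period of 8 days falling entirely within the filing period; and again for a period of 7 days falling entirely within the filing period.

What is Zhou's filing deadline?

Counting March 25, 2003 as day 1, day 67 is May 30, 2003.
Service was by mail, adding 5 days: May 30, 2003 + 5 days = June 4, 2003.
From March 27, 2003 through May 10, 2003 inclusive is 45 days; tolling adds 45 days: June 4, 2003 + 45 days = July 19, 2003.
Tolling adds 8 days: July 19, 2003 + 8 days = July 27, 2003.
Tolling adds 7 days: July 27, 2003 + 7 days = August 3, 2003.
August 3, 2003 is Sunday. The next qualifying day is August 4, 2003.

August 4, 2003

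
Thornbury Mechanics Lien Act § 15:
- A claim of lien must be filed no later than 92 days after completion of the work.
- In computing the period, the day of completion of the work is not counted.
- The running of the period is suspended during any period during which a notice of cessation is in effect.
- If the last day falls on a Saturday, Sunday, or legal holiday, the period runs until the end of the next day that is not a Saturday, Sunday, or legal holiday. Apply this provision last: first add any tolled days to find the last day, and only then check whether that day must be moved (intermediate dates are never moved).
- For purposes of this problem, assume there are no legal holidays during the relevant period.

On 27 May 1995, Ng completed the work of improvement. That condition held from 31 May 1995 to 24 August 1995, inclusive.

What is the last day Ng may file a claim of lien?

November 21, 1995

92 days after 27 May 1995 is August 27, 1995.
From May 31, 1995 through August 24, 1995 inclusive is 86 days; tolling adds 86 days: August 27, 1995 + 86 days = November 21, 1995.
November 21, 1995 is a Tuesday and not a legal holiday, so no extension applies.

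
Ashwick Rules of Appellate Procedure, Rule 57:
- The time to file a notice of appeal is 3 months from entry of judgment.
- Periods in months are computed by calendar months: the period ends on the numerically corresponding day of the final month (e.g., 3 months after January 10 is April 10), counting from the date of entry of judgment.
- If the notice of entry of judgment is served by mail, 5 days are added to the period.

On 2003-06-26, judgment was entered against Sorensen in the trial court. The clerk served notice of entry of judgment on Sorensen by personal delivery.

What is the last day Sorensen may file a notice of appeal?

September 26, 2003

3 months after 2003-06-26 is September 26, 2003.
Service was not by mail, so no mail extension applies.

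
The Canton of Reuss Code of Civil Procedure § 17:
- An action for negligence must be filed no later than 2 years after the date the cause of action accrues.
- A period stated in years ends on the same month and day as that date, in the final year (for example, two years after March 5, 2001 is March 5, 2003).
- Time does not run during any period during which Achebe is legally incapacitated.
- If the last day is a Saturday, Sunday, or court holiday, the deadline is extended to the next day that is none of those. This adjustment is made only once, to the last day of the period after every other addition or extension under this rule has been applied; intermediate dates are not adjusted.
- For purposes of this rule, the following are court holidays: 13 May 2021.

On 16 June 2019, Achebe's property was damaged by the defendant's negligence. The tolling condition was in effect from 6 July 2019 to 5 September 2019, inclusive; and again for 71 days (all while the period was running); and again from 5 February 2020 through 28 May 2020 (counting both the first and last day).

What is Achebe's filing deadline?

February 18, 2022

2 years after 16 June 2019 is June 16, 2021.
From July 6, 2019 through September 5, 2019 inclusive is 62 days; tolling adds 62 days: June 16, 2021 + 62 days = August 17, 2021.
Tolling adds 71 days: August 17, 2021 + 71 days = October 27, 2021.
From February 5, 2020 through May 28, 2020 inclusive is 114 days; tolling adds 114 days: October 27, 2021 + 114 days = February 18, 2022.
February 18, 2022 is a Friday and not a court holiday, so no extension applies.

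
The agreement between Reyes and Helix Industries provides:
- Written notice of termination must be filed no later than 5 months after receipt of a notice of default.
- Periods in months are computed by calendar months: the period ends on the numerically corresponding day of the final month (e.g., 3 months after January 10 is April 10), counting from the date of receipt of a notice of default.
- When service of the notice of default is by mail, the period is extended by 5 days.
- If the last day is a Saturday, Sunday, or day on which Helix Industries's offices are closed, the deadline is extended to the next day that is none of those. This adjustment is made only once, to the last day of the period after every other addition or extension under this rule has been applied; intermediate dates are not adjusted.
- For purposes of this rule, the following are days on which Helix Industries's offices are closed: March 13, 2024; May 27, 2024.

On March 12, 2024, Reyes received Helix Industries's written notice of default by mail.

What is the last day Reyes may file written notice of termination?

5 months after March 12, 2024 is August 12, 2024.
Service was by mail, adding 5 days: August 12, 2024 + 5 days = August 17, 2024.
August 17, 2024 is Saturday; August 18, 2024 is Sunday. The next qualifying day is August 19, 2024.

August 19, 2024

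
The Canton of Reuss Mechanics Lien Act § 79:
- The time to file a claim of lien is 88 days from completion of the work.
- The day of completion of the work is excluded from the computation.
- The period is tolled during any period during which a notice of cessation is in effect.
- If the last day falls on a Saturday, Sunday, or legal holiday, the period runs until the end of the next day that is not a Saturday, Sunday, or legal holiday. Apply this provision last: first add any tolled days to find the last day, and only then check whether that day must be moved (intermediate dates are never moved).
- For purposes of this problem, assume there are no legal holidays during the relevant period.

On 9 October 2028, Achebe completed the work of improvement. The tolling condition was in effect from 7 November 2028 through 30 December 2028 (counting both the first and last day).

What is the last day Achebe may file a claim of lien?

February 28, 2029

88 days after 9 October 2028 is January 5, 2029.
From November 7, 2028 through December 30, 2028 inclusive is 54 days; tolling adds 54 days: January 5, 2029 + 54 days = February 28, 2029.
February 28, 2029 is a Wednesday and not a legal holiday, so no extension applies.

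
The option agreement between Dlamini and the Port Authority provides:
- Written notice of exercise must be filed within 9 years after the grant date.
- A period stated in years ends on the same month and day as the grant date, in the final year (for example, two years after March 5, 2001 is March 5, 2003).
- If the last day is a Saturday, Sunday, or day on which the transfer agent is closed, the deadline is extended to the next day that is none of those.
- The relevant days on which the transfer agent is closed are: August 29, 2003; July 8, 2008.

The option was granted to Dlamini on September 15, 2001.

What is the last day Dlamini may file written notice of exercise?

9 years after September 15, 2001 is September 15, 2010.
September 15, 2010 is a Wednesday and not a day on which the transfer agent is closed, so no extension applies.

September 15, 2010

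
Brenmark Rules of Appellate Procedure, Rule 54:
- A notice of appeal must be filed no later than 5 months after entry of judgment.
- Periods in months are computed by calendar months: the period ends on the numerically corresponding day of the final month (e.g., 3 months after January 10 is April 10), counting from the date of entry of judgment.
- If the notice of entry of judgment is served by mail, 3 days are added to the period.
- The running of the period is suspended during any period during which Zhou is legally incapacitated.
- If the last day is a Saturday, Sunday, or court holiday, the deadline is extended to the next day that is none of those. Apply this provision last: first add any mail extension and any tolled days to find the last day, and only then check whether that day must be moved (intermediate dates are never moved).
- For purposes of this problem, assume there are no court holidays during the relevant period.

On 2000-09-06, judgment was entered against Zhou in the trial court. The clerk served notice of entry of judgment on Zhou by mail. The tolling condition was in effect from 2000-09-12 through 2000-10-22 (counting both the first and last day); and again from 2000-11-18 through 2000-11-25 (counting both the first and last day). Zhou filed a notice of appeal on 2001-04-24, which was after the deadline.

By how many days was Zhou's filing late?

5 months after 2000-09-06 is February 6, 2001.
Service was by mail, adding 3 days: February 6, 2001 + 3 days = February 9, 2001.
From September 12, 2000 through October 22, 2000 inclusive is 41 days; tolling adds 41 days: February 9, 2001 + 41 days = March 22, 2001.
From November 18, 2000 through November 25, 2000 inclusive is 8 days; tolling adds 8 days: March 22, 2001 + 8 days = March 30, 2001.
March 30, 2001 is a Friday and not a court holiday, so no extension applies.
The deadline is March 30, 2001; from March 30, 2001 to April 24, 2001 is 25 days.

25 days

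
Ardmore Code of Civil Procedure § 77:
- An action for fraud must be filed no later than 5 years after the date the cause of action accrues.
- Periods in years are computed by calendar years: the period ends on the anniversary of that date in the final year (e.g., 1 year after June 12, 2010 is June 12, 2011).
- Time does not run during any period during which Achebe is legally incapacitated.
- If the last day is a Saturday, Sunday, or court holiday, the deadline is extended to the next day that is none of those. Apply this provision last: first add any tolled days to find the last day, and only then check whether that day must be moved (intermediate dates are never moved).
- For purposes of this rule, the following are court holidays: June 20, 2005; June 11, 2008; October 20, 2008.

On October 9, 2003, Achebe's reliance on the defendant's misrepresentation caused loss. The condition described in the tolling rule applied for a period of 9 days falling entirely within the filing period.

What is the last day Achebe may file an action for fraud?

5 years after October 9, 2003 is October 9, 2008.
Tolling adds 9 days: October 9, 2008 + 9 days = October 18, 2008.
October 18, 2008 is Saturday; October 19, 2008 is Sunday; October 20, 2008 is a listed holiday. The next qualifying day is October 21, 2008.

October 21, 2008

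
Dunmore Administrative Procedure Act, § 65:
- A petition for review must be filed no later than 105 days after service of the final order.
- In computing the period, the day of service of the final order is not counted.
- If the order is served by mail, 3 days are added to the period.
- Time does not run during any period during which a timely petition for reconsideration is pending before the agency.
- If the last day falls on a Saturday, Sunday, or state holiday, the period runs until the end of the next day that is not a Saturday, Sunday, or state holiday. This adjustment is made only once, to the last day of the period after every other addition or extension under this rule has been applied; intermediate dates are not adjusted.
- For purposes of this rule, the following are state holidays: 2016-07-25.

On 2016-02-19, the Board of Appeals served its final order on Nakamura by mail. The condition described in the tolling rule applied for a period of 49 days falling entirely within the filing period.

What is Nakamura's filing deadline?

105 days after 2016-02-19 is June 3, 2016.
Service was by mail, adding 3 days: June 3, 2016 + 3 days = June 6, 2016.
Tolling adds 49 days: June 6, 2016 + 49 days = July 25, 2016.
July 25, 2016 is a listed holiday. The next qualifying day is July 26, 2016.

July 26, 2016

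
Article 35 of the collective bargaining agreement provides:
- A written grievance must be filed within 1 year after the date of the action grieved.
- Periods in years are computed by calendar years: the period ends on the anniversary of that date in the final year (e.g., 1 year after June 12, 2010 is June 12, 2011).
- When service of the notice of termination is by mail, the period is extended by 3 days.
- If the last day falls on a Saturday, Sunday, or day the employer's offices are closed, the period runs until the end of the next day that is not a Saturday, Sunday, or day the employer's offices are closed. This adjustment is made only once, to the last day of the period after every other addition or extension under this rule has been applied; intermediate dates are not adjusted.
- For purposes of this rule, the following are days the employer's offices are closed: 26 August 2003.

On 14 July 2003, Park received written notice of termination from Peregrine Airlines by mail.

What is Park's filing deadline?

July 19, 2004

1 year after 14 July 2003 is July 14, 2004.
Service was by mail, adding 3 days: July 14, 2004 + 3 days = July 17, 2004.
July 17, 2004 is Saturday; July 18, 2004 is Sunday. The next qualifying day is July 19, 2004.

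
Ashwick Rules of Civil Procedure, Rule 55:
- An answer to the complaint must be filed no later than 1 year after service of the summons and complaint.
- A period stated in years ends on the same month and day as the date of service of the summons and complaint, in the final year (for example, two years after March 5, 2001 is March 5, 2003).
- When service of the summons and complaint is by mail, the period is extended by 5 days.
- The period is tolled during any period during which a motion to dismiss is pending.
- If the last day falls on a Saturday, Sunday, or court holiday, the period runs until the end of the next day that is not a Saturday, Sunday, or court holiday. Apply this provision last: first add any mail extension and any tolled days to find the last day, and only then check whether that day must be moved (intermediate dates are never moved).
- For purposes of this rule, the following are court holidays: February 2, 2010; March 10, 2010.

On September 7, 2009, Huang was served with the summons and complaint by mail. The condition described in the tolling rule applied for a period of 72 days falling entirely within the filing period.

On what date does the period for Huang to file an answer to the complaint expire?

November 23, 2010

1 year after September 7, 2009 is September 7, 2010.
Service was by mail, adding 5 days: September 7, 2010 + 5 days = September 12, 2010.
Tolling adds 72 days: September 12, 2010 + 72 days = November 23, 2010.
November 23, 2010 is a Tuesday and not a court holiday, so no extension applies.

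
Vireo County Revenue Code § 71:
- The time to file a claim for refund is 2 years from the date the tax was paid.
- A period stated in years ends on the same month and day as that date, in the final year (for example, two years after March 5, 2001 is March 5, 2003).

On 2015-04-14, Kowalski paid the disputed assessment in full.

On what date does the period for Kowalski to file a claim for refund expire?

April 14, 2017

2 years after 2015-04-14 is April 14, 2017.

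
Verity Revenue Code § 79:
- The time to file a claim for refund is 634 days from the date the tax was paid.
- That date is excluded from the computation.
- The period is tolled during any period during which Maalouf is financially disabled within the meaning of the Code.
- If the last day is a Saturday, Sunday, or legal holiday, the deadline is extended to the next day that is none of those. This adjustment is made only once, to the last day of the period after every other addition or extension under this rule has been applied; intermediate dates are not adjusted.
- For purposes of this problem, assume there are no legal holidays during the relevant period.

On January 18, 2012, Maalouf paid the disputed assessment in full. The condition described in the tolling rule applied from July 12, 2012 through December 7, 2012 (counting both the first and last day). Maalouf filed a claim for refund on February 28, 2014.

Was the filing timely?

634 days after January 18, 2012 is October 13, 2013.
From July 12, 2012 through December 7, 2012 inclusive is 149 days; tolling adds 149 days: October 13, 2013 + 149 days = March 11, 2014.
March 11, 2014 is a Tuesday and not a legal holiday, so no extension applies.
The deadline is March 11, 2014; the filing on February 28, 2014 is on or before that date.

Yes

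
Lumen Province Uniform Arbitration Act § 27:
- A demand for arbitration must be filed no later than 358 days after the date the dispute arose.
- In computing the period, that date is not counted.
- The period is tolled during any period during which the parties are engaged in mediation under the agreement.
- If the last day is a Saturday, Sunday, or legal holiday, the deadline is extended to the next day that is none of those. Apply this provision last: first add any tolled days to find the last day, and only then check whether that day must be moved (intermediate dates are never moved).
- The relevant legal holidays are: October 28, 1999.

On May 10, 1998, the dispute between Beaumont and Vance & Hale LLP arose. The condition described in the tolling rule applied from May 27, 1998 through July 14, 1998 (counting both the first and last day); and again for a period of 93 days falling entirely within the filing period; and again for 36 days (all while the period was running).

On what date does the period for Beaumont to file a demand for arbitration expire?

358 days after May 10, 1998 is May 3, 1999.
From May 27, 1998 through July 14, 1998 inclusive is 49 days; tolling adds 49 days: May 3, 1999 + 49 days = June 21, 1999.
Tolling adds 93 days: June 21, 1999 + 93 days = September 22, 1999.
Tolling adds 36 days: September 22, 1999 + 36 days = October 28, 1999.
October 28, 1999 is a listed holiday. The next qualifying day is October 29, 1999.

October 29, 1999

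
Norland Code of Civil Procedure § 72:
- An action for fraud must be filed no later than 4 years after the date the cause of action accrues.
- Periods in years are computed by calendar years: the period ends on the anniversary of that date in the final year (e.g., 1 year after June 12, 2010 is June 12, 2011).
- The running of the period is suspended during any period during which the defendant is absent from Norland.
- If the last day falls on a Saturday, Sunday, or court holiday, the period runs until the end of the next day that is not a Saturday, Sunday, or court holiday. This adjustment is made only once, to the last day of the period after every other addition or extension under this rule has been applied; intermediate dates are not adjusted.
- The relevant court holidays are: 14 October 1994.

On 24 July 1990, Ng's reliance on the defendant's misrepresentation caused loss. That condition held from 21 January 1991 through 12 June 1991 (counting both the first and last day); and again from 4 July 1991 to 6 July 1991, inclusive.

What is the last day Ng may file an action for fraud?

4 years after 24 July 1990 is July 24, 1994.
From January 21, 1991 through June 12, 1991 inclusive is 143 days; tolling adds 143 days: July 24, 1994 + 143 days = December 14, 1994.
From July 4, 1991 through July 6, 1991 inclusive is 3 days; tolling adds 3 days: December 14, 1994 + 3 days = December 17, 1994.
December 17, 1994 is Saturday; December 18, 1994 is Sunday. The next qualifying day is December 19, 1994.

December 19, 1994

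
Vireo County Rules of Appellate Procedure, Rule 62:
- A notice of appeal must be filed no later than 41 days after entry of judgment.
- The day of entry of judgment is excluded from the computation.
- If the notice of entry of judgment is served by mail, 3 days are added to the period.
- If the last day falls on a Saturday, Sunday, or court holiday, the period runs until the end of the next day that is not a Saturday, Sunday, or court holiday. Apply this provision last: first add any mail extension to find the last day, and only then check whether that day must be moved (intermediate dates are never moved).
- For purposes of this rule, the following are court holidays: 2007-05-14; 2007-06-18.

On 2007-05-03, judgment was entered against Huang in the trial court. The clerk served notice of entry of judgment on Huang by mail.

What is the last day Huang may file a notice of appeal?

41 days after 2007-05-03 is June 13, 2007.
Service was by mail, adding 3 days: June 13, 2007 + 3 days = June 16, 2007.
June 16, 2007 is Saturday; June 17, 2007 is Sunday; June 18, 2007 is a listed holiday. The next qualifying day is June 19, 2007.

June 19, 2007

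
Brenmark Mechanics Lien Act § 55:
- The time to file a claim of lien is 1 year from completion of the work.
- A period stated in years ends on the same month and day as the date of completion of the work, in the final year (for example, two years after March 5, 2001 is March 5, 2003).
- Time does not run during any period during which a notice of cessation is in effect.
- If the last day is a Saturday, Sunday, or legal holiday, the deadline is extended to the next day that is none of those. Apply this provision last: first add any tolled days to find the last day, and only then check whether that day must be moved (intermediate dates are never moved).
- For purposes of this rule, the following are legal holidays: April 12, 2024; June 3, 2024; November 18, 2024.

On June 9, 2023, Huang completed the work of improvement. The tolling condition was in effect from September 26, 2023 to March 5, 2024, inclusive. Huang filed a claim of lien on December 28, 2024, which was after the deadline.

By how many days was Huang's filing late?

1 year after June 9, 2023 is June 9, 2024.
From September 26, 2023 through March 5, 2024 inclusive is 162 days; tolling adds 162 days: June 9, 2024 + 162 days = November 18, 2024.
November 18, 2024 is a listed holiday. The next qualifying day is November 19, 2024.
The deadline is November 19, 2024; from November 19, 2024 to December 28, 2024 is 39 days.

39 days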